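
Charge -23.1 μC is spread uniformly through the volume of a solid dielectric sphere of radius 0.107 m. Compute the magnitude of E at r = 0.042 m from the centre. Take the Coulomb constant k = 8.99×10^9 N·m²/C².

Symmetry ⇒ E = E(r) r̂. Gaussian sphere of radius r = 0.042 m (r < R).
Only the charge within r is enclosed: Q_enc = Q·(r/R)³ = (-23.1 μC)·(0.042 m/0.107 m)³ = -1.397×10^-6 C.
Gauss's law: E·4πr² = Q_enc/ε₀.
E = k|Q_enc|/r² = (8.99×10^9)(1.397×10^-6)/(0.042)² = 7.12e6 N/C.

|E| = 7.12×10^6 N/C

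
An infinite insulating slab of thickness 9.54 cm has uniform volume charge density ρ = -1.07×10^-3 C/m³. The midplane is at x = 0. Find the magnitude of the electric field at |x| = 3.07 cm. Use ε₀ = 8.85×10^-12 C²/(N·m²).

|E| = 3.71×10^6 N/C

By symmetry E is perpendicular to the slab. A Gaussian pillbox from −3.07 cm to +3.07 cm (face area A) lies entirely within the slab.
Q_enc = ρ·(2x)·A and flux = 2EA, so 2EA = 2ρxA/ε₀ ⇒ E = |ρ|x/ε₀.
E = (1.07e-3)(0.0307)/(8.85×10^-12) = 3.71×10^6 N/C.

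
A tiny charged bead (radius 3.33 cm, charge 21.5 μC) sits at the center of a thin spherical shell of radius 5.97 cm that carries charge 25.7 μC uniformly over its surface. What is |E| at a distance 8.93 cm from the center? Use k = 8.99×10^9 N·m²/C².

5.32×10^7 V/m

Use a concentric Gaussian sphere at r = 8.93 cm (r > 5.97 cm, enclosing both).
Q_enc = (21.5 μC) + (25.7 μC) = 4.72×10^-5 C.
By Gauss's law, ∮E·dA = E·4πr² = Q_enc/ε₀.
E = k|Q_enc|/r² = (8.99×10^9)(4.72e-5)/(0.0893)² = 5.32×10^7 N/C.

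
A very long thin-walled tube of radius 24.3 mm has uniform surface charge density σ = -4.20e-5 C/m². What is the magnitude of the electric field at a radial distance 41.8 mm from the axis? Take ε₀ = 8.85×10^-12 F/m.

|E| ≈ 2.76e6 N/C

By cylindrical symmetry E is radial; use a coaxial Gaussian cylinder of radius 41.8 mm and length L (r > 24.3 mm).
The whole shell is enclosed: λ_enc = σ·2πR = (-4.20×10^-5)·2π·(0.0243) = -6.413×10^-6 C/m.
Gauss's law: E·2πrL = λ_enc L/ε₀.
E = |λ_enc|/(2πε₀r) = (6.413×10^-6)/(2π·8.85×10^-12·0.0418) = 2.76×10^6 N/C.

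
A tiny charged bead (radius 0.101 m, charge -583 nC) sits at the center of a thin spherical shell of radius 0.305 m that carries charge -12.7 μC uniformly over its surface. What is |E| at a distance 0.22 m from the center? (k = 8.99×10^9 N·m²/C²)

|E| = 1.08×10^5 N/C

Use a concentric Gaussian sphere at r = 0.22 m (between the bodies, 0.101 m < r < 0.305 m).
Only the inner charge is enclosed; the outer shell contributes nothing inside itself. Q_enc = -583 nC = -5.83×10^-7 C.
By Gauss's law, ∮E·dA = E·4πr² = Q_enc/ε₀.
E = k|Q_enc|/r² = (8.99×10^9)(5.83×10^-7)/(0.22)² = 1.08e5 N/C.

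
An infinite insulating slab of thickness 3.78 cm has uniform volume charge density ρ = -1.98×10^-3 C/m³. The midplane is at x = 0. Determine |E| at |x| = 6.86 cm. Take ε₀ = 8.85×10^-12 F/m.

E = 4.23e6 V/m

The point |x| = 6.86 cm lies outside the slab (half-thickness 0.0189 m). A symmetric pillbox spanning the full slab encloses Q_enc = ρ·d·A.
Flux = 2EA ⇒ E = |ρ|d/(2ε₀), independent of distance outside.
E = (1.98×10^-3)(0.0378)/(2·8.85×10^-12) = 4.23×10^6 N/C.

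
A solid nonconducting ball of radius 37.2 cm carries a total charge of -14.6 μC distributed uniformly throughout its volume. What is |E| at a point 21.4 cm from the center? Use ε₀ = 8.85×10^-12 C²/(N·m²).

Take a concentric spherical Gaussian surface of radius r = 21.4 cm (r < R).
Only the charge within r is enclosed: Q_enc = Q·(r/R)³ = (-14.6 μC)·(21.4 cm/37.2 cm)³ = -2.779e-6 C.
Applying ∮E·dA = Q_enc/ε₀ with Φ = E(4πr²):
E = |Q_enc|/(4πε₀r²) = (2.779e-6)/(4π·8.85×10^-12·(0.214)²) = 5.46×10^5 N/C.

5.46e5 V/m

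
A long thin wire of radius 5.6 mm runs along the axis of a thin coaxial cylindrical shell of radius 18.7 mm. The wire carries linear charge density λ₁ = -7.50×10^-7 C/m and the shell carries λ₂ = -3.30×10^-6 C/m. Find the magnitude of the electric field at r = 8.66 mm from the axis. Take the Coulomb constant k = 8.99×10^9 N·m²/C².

Take a coaxial cylindrical Gaussian surface of radius r = 8.66 mm and length L (between the conductors, 5.6 mm < r < 18.7 mm).
Only the inner wire is enclosed; the outer shell contributes nothing inside itself. λ_enc = λ₁ = -7.50e-7 C/m.
By Gauss's law (flux through the curved wall only), E·2πrL = λ_enc L/ε₀.
E = 2k|λ_enc|/r = 2(8.99×10^9)(7.50e-7)/(0.00866) = 1.56×10^6 N/C.

|E| ≈ 1.56e6 N/C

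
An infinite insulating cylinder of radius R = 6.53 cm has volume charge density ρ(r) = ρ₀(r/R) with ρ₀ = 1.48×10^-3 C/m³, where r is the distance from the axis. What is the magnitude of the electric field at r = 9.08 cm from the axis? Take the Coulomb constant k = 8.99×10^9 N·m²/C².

|E| ≈ 2.62×10^6 N/C

By cylindrical symmetry E is radial; use a coaxial Gaussian cylinder of radius 9.08 cm and length L (r > R, full charge per length enclosed).
λ_enc = 2π ∫₀^R ρ₀(r'/R)^1 r' dr' = 2πρ₀R²/3 = 1.322e-5 C/m.
Gauss's law: E·2πrL = λ_enc L/ε₀.
E = 2k|λ_enc|/r = 2(8.99×10^9)(1.322e-5)/(0.0908) = 2.62×10^6 N/C.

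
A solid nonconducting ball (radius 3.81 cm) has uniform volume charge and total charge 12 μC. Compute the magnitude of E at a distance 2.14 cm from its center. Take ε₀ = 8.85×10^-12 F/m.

Symmetry ⇒ E = E(r) r̂. Gaussian sphere of radius r = 2.14 cm (r < R).
For a uniform sphere the enclosed fraction is (r/R)³, so Q_enc = (12 μC)(0.0214/0.0381)³ = 2.126×10^-6 C.
Since E is radial and uniform over the Gaussian sphere, Φ = E·4πr² = Q_enc/ε₀.
E = |Q_enc|/(4πε₀r²) = (2.126e-6)/(4π·8.85×10^-12·(0.0214)²) = 4.18×10^7 N/C.

|E| = 4.18e7 N/C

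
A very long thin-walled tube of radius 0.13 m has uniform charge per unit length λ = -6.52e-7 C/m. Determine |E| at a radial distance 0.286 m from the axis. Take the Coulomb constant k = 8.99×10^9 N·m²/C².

Coaxial Gaussian cylinder, radius r = 0.286 m, length L (r > 0.13 m).
The full line charge is enclosed: λ_enc = -6.52×10^-7 C/m.
Since E is radial and uniform over the curved surface, Φ = E·2πrL = Q_enc/ε₀ = λ_enc L/ε₀.
E = 2k|λ_enc|/r = 2(8.99×10^9)(6.52×10^-7)/(0.286) = 4.10×10^4 N/C.

4.10×10^4 V/m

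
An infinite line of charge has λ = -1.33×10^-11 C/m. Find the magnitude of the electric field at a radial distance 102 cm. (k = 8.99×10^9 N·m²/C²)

Choose a coaxial cylinder of radius r = 102 cm (arbitrary length L) as the Gaussian surface.
Q_enc = λL, so λ_enc = -1.33e-11 C/m.
Since E is radial and uniform over the curved surface, Φ = E·2πrL = Q_enc/ε₀ = λ_enc L/ε₀.
E = 2k|λ_enc|/r = 2(8.99×10^9)(1.33e-11)/(1.02) = 0.234 N/C.

|E| ≈ 0.234 V/m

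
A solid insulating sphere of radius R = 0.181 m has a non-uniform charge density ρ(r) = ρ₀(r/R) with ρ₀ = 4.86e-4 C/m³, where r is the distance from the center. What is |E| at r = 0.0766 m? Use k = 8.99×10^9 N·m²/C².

4.45×10^5 V/m

By spherical symmetry E is radial; choose a Gaussian sphere of radius r = 0.0766 m (r < R).
Integrate the density: Q_enc = 4π ∫₀^r ρ₀(r'/R)^1 r'² dr' = 4πρ₀ r^4/(4·R) = 2.904×10^-7 C.
Gauss's law: E·4πr² = Q_enc/ε₀.
E = k|Q_enc|/r² = (8.99×10^9)(2.904e-7)/(0.0766)² = 4.45e5 N/C.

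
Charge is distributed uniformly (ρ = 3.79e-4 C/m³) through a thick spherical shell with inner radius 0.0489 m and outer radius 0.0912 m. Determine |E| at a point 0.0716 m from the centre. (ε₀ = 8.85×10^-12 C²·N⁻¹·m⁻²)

Take a concentric spherical Gaussian surface of radius r = 0.0716 m (within the shell material, 0.0489 m < r < 0.0912 m).
Only the shell between 0.0489 m and r is enclosed: Q_enc = ρ·(4π/3)(r³ − a³) = (3.79e-4)·(4π/3)·((0.0716)³ − (0.0489)³) = 3.971×10^-7 C.
By Gauss's law, ∮E·dA = E·4πr² = Q_enc/ε₀.
E = |Q_enc|/(4πε₀r²) = (3.971×10^-7)/(4π·8.85×10^-12·(0.0716)²) = 6.96×10^5 N/C.

|E| = 6.96×10^5 N/C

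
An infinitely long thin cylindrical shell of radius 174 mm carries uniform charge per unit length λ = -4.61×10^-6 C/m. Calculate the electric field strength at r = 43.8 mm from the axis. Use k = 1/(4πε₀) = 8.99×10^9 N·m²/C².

E = 0 (no enclosed charge)

By cylindrical symmetry E is radial; use a coaxial Gaussian cylinder of radius 43.8 mm and length L (r < 174 mm, inside the shell).
All the surface charge lies outside this cylinder: Q_enc = 0, hence E = 0.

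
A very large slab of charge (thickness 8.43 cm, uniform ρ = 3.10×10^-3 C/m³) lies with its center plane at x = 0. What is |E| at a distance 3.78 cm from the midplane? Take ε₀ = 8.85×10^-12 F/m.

By symmetry E is perpendicular to the slab. A Gaussian pillbox from −3.78 cm to +3.78 cm (face area A) lies entirely within the slab.
Q_enc = ρ·(2x)·A and flux = 2EA, so 2EA = 2ρxA/ε₀ ⇒ E = |ρ|x/ε₀.
E = (3.10e-3)(0.0378)/(8.85×10^-12) = 1.32×10^7 N/C.

|E| = 1.32×10^7 V/m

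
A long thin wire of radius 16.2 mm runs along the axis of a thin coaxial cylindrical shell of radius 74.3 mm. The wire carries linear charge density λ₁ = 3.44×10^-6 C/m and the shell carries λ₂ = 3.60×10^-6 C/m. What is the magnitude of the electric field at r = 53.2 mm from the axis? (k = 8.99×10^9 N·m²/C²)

Coaxial Gaussian cylinder, radius r = 53.2 mm, length L (between the conductors, 16.2 mm < r < 74.3 mm).
The shell at 74.3 mm lies outside the Gaussian surface, so λ_enc = λ₁ = 3.44e-6 C/m.
Since E is radial and uniform over the curved surface, Φ = E·2πrL = Q_enc/ε₀ = λ_enc L/ε₀.
E = 2k|λ_enc|/r = 2(8.99×10^9)(3.44×10^-6)/(0.0532) = 1.16×10^6 N/C.

|E| ≈ 1.16×10^6 N/C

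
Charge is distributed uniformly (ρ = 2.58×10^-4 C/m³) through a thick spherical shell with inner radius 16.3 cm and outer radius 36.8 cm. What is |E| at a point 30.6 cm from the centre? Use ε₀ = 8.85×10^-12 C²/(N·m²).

Use a concentric Gaussian sphere at r = 30.6 cm (within the shell material, 16.3 cm < r < 36.8 cm).
Enclosed charge is the volume from a to r: Q_enc = (4π/3)ρ(r³ − a³) = 2.628×10^-5 C.
Applying ∮E·dA = Q_enc/ε₀ with Φ = E(4πr²):
E = |Q_enc|/(4πε₀r²) = (2.628e-5)/(4π·8.85×10^-12·(0.306)²) = 2.52×10^6 N/C.

E ≈ 2.52e6 N/C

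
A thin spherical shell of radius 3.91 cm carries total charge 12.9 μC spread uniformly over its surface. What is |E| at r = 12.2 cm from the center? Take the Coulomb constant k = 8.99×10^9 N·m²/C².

|E| = 7.79×10^6 V/m

Symmetry ⇒ E = E(r) r̂. Gaussian sphere of radius r = 12.2 cm (r > 3.91 cm).
The entire shell is enclosed: Q_enc = 1.29e-5 C.
By Gauss's law, ∮E·dA = E·4πr² = Q_enc/ε₀.
E = k|Q_enc|/r² = (8.99×10^9)(1.29×10^-5)/(0.122)² = 7.79e6 N/C.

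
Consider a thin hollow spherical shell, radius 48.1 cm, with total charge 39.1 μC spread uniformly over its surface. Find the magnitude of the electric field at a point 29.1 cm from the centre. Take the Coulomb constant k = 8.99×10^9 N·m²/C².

Use a concentric Gaussian sphere at r = 29.1 cm (inside the shell, r < 48.1 cm).
All the charge is outside the Gaussian surface: Q_enc = 0, hence E = 0 everywhere inside the shell.

|E| = 0 N/C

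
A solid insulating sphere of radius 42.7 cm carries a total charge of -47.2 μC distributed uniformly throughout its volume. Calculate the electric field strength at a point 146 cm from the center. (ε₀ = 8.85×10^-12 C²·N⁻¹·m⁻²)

Use a concentric Gaussian sphere at r = 146 cm (r > R, so the entire charge is enclosed).
Q_enc = -47.2 μC = -4.72×10^-5 C.
By Gauss's law, ∮E·dA = E·4πr² = Q_enc/ε₀.
E = |Q_enc|/(4πε₀r²) = (4.72×10^-5)/(4π·8.85×10^-12·(1.46)²) = 1.99×10^5 N/C.

E ≈ 1.99×10^5 N/C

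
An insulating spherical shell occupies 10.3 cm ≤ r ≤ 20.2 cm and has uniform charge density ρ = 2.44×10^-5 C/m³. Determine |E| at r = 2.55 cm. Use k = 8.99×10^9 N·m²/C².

E = 0

By spherical symmetry E is radial; choose a Gaussian sphere of radius r = 2.55 cm (r < 10.3 cm, inside the empty cavity).
No charge is enclosed, so by Gauss's law E·4πr² = 0 ⇒ E = 0.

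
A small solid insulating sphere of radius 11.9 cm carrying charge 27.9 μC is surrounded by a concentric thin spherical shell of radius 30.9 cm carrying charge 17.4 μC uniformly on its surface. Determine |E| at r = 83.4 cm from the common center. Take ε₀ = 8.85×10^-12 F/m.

Use a concentric Gaussian sphere at r = 83.4 cm (r > 30.9 cm, enclosing both).
Q_enc = (27.9 μC) + (17.4 μC) = 4.53×10^-5 C.
Since E is radial and uniform over the Gaussian sphere, Φ = E·4πr² = Q_enc/ε₀.
E = |Q_enc|/(4πε₀r²) = (4.53×10^-5)/(4π·8.85×10^-12·(0.834)²) = 5.86×10^5 N/C.

5.86×10^5 V/m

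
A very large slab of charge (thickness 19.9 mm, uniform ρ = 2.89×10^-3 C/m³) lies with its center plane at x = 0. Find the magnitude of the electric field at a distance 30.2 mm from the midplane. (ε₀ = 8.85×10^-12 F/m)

The point |x| = 30.2 mm lies outside the slab (half-thickness 0.00995 m). A symmetric pillbox spanning the full slab encloses Q_enc = ρ·d·A.
Flux = 2EA ⇒ E = |ρ|d/(2ε₀), independent of distance outside.
E = (2.89e-3)(0.0199)/(2·8.85×10^-12) = 3.25e6 N/C.

3.25×10^6 N/C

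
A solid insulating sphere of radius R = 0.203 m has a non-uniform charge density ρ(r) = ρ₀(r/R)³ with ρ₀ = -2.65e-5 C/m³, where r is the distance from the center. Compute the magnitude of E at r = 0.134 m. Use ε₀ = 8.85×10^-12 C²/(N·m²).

|E| ≈ 1.92×10^4 V/m

Symmetry ⇒ E = E(r) r̂. Gaussian sphere of radius r = 0.134 m (r < R).
Q_enc = ∫₀^r ρ(r')·4πr'² dr' = (4πρ₀/R³) ∫₀^r r'^5 dr' = 4πρ₀ r^6/(6·R³) = -3.841×10^-8 C.
By Gauss's law, ∮E·dA = E·4πr² = Q_enc/ε₀.
E = |Q_enc|/(4πε₀r²) = (3.841×10^-8)/(4π·8.85×10^-12·(0.134)²) = 1.92×10^4 N/C.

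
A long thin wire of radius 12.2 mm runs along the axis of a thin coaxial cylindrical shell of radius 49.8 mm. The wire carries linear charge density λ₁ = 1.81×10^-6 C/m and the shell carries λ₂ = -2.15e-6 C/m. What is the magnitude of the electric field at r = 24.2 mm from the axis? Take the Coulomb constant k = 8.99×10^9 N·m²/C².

By cylindrical symmetry E is radial; use a coaxial Gaussian cylinder of radius 24.2 mm and length L (between the conductors, 12.2 mm < r < 49.8 mm).
The shell at 49.8 mm lies outside the Gaussian surface, so λ_enc = λ₁ = 1.81×10^-6 C/m.
Since E is radial and uniform over the curved surface, Φ = E·2πrL = Q_enc/ε₀ = λ_enc L/ε₀.
E = 2k|λ_enc|/r = 2(8.99×10^9)(1.81e-6)/(0.0242) = 1.34e6 N/C.

1.34e6 N/C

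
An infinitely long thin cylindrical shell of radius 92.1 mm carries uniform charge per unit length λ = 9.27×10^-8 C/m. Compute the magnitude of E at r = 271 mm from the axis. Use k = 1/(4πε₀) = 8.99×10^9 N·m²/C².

6.15×10^3 V/m

Choose a coaxial cylinder of radius r = 271 mm (arbitrary length L) as the Gaussian surface (r > 92.1 mm).
The full line charge is enclosed: λ_enc = 9.27e-8 C/m.
Applying ∮E·dA = Q_enc/ε₀ with the end caps contributing no flux:
E = 2k|λ_enc|/r = 2(8.99×10^9)(9.27e-8)/(0.271) = 6.15e3 N/C.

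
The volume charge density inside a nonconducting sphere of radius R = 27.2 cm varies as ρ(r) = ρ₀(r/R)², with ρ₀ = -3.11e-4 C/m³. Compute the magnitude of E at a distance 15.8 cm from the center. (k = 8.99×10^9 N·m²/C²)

3.75×10^5 N/C

Take a concentric spherical Gaussian surface of radius r = 15.8 cm (r < R).
Q_enc = ∫₀^r ρ(r')·4πr'² dr' = (4πρ₀/R²) ∫₀^r r'^4 dr' = 4πρ₀ r^5/(5·R²) = -1.04×10^-6 C.
Applying ∮E·dA = Q_enc/ε₀ with Φ = E(4πr²):
E = k|Q_enc|/r² = (8.99×10^9)(1.04e-6)/(0.158)² = 3.75e5 N/C.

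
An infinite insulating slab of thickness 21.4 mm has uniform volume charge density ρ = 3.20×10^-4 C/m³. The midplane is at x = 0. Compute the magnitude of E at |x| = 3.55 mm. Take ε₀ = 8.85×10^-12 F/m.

By symmetry E is perpendicular to the slab. A Gaussian pillbox from −3.55 mm to +3.55 mm (face area A) lies entirely within the slab.
Q_enc = ρ·(2x)·A and flux = 2EA, so 2EA = 2ρxA/ε₀ ⇒ E = |ρ|x/ε₀.
E = (3.20×10^-4)(0.00355)/(8.85×10^-12) = 1.28×10^5 N/C.

|E| ≈ 1.28×10^5 N/C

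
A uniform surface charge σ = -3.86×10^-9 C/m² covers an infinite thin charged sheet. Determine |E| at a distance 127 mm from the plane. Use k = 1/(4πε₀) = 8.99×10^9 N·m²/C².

By planar symmetry E is perpendicular to the sheet and uniform; use a Gaussian pillbox with flat faces of area A on each side of the sheet.
Flux Φ = 2EA and Q_enc = σA, so 2EA = σA/ε₀ ⇒ E = |σ|/(2ε₀), independent of distance.
E = 2πk|σ| = 2π(8.99×10^9)(3.86×10^-9) = 218 N/C.

|E| ≈ 218 N/C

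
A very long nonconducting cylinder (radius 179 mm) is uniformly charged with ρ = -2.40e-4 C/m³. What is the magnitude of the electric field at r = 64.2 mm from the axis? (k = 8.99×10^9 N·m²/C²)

|E| = 8.70×10^5 N/C

By cylindrical symmetry E is radial; use a coaxial Gaussian cylinder of radius 64.2 mm and length L (r < R).
Enclosed charge per unit length: λ_enc = ρ·πr² = (-2.40×10^-4)π(0.0642)² = -3.108e-6 C/m.
Applying ∮E·dA = Q_enc/ε₀ with the end caps contributing no flux:
E = 2k|λ_enc|/r = 2(8.99×10^9)(3.108×10^-6)/(0.0642) = 8.70×10^5 N/C.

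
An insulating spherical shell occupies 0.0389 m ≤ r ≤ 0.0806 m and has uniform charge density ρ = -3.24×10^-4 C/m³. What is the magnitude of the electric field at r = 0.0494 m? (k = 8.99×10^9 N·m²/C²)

Use a concentric Gaussian sphere at r = 0.0494 m (within the shell material, 0.0389 m < r < 0.0806 m).
Enclosed charge is the volume from a to r: Q_enc = (4π/3)ρ(r³ − a³) = -8.372e-8 C.
Gauss's law: E·4πr² = Q_enc/ε₀.
E = k|Q_enc|/r² = (8.99×10^9)(8.372×10^-8)/(0.0494)² = 3.08×10^5 N/C.

|E| = 3.08×10^5 N/C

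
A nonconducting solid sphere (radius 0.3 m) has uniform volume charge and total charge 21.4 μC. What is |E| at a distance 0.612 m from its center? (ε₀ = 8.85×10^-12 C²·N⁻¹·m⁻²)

Use a concentric Gaussian sphere at r = 0.612 m (r > R, so the entire charge is enclosed).
Q_enc = 21.4 μC = 2.14×10^-5 C.
Gauss's law: E·4πr² = Q_enc/ε₀.
E = |Q_enc|/(4πε₀r²) = (2.14×10^-5)/(4π·8.85×10^-12·(0.612)²) = 5.14×10^5 N/C.

E ≈ 5.14×10^5 N/C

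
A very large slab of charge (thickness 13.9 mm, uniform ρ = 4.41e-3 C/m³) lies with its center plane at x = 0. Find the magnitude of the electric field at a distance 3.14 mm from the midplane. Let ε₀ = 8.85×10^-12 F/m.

E ≈ 1.56×10^6 N/C

By symmetry E is perpendicular to the slab. A Gaussian pillbox from −3.14 mm to +3.14 mm (face area A) lies entirely within the slab.
Q_enc = ρ·(2x)·A and flux = 2EA, so 2EA = 2ρxA/ε₀ ⇒ E = |ρ|x/ε₀.
E = (4.41×10^-3)(0.00314)/(8.85×10^-12) = 1.56e6 N/C.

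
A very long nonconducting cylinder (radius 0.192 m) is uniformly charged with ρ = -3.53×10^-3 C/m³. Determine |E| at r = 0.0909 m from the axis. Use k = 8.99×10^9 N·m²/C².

E ≈ 1.81×10^7 N/C

By cylindrical symmetry E is radial; use a coaxial Gaussian cylinder of radius 0.0909 m and length L (r < R).
Charge inside radius r per length L is ρ·πr²·L, so λ_enc = ρπr² = -9.163×10^-5 C/m.
Applying ∮E·dA = Q_enc/ε₀ with the end caps contributing no flux:
E = 2k|λ_enc|/r = 2(8.99×10^9)(9.163e-5)/(0.0909) = 1.81e7 N/C.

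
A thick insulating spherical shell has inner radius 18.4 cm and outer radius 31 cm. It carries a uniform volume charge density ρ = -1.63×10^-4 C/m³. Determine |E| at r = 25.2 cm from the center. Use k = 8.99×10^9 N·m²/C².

Take a concentric spherical Gaussian surface of radius r = 25.2 cm (within the shell material, 18.4 cm < r < 31 cm).
Only the shell between 18.4 cm and r is enclosed: Q_enc = ρ·(4π/3)(r³ − a³) = (-1.63×10^-4)·(4π/3)·((0.252)³ − (0.184)³) = -6.673e-6 C.
Gauss's law: E·4πr² = Q_enc/ε₀.
E = k|Q_enc|/r² = (8.99×10^9)(6.673×10^-6)/(0.252)² = 9.45×10^5 N/C.

E ≈ 9.45×10^5 N/C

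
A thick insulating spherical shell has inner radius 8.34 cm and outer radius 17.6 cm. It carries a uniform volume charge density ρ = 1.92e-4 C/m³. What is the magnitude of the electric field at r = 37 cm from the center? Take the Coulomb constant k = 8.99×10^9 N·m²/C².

By spherical symmetry E is radial; choose a Gaussian sphere of radius r = 37 cm (r > 17.6 cm, enclosing the whole shell).
Q_enc = ρ·(4π/3)(b³ − a³) = (1.92×10^-4)·(4π/3)·((0.176)³ − (0.0834)³) = 3.918×10^-6 C.
Gauss's law: E·4πr² = Q_enc/ε₀.
E = k|Q_enc|/r² = (8.99×10^9)(3.918×10^-6)/(0.37)² = 2.57×10^5 N/C.

E = 2.57×10^5 N/C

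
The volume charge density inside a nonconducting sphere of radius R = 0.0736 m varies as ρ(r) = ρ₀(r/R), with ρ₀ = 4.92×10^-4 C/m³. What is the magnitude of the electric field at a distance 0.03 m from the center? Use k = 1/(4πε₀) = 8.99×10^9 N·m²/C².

1.70×10^5 N/C

Use a concentric Gaussian sphere at r = 0.03 m (r < R).
Q_enc = ∫₀^r ρ(r')·4πr'² dr' = (4πρ₀/R) ∫₀^r r'^3 dr' = 4πρ₀ r^4/(4·R) = 1.701×10^-8 C.
Applying ∮E·dA = Q_enc/ε₀ with Φ = E(4πr²):
E = k|Q_enc|/r² = (8.99×10^9)(1.701e-8)/(0.03)² = 1.70×10^5 N/C.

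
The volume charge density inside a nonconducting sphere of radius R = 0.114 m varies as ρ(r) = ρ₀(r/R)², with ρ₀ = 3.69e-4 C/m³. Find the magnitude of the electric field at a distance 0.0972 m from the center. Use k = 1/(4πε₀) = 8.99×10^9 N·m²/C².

|E| = 5.89e5 V/m

Symmetry ⇒ E = E(r) r̂. Gaussian sphere of radius r = 0.0972 m (r < R).
Integrate the density: Q_enc = 4π ∫₀^r ρ₀(r'/R)^2 r'² dr' = 4πρ₀ r^5/(5·R²) = 6.191×10^-7 C.
By Gauss's law, ∮E·dA = E·4πr² = Q_enc/ε₀.
E = k|Q_enc|/r² = (8.99×10^9)(6.191×10^-7)/(0.0972)² = 5.89×10^5 N/C.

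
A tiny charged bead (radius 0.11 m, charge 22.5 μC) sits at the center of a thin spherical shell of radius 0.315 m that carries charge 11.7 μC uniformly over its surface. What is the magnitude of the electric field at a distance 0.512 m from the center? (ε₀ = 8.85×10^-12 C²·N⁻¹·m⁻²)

E = 1.17×10^6 V/m

By spherical symmetry E is radial; choose a Gaussian sphere of radius r = 0.512 m (r > 0.315 m, enclosing both).
Q_enc = (22.5 μC) + (11.7 μC) = 3.42×10^-5 C.
By Gauss's law, ∮E·dA = E·4πr² = Q_enc/ε₀.
E = |Q_enc|/(4πε₀r²) = (3.42e-5)/(4π·8.85×10^-12·(0.512)²) = 1.17×10^6 N/C.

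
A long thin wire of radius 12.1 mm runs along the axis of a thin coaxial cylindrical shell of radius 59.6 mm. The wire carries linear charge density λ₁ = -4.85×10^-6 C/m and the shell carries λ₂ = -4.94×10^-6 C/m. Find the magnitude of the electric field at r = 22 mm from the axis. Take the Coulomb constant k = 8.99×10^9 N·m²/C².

Coaxial Gaussian cylinder, radius r = 22 mm, length L (between the conductors, 12.1 mm < r < 59.6 mm).
Only the inner wire is enclosed; the outer shell contributes nothing inside itself. λ_enc = λ₁ = -4.85e-6 C/m.
Applying ∮E·dA = Q_enc/ε₀ with the end caps contributing no flux:
E = 2k|λ_enc|/r = 2(8.99×10^9)(4.85×10^-6)/(0.022) = 3.96×10^6 N/C.

E = 3.96e6 N/C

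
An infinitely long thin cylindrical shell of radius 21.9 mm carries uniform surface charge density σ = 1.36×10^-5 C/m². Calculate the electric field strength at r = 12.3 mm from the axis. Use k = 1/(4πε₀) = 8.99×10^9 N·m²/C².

|E| = 0 V/m

By cylindrical symmetry E is radial; use a coaxial Gaussian cylinder of radius 12.3 mm and length L (r < 21.9 mm, inside the shell).
No charge is enclosed, so Gauss's law gives E·2πrL = 0 ⇒ E = 0.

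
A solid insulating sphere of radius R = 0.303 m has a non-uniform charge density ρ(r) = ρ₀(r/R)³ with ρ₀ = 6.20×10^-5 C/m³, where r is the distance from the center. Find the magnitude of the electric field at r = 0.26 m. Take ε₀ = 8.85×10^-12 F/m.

Take a concentric spherical Gaussian surface of radius r = 0.26 m (r < R).
Integrate the density: Q_enc = 4π ∫₀^r ρ₀(r'/R)^3 r'² dr' = 4πρ₀ r^6/(6·R³) = 1.442e-6 C.
By Gauss's law, ∮E·dA = E·4πr² = Q_enc/ε₀.
E = |Q_enc|/(4πε₀r²) = (1.442e-6)/(4π·8.85×10^-12·(0.26)²) = 1.92×10^5 N/C.

E = 1.92e5 V/m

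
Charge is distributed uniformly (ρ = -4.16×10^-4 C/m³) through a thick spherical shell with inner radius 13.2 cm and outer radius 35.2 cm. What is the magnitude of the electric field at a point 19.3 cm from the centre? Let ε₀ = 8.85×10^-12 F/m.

By spherical symmetry E is radial; choose a Gaussian sphere of radius r = 19.3 cm (within the shell material, 13.2 cm < r < 35.2 cm).
Enclosed charge is the volume from a to r: Q_enc = (4π/3)ρ(r³ − a³) = -8.519e-6 C.
Gauss's law: E·4πr² = Q_enc/ε₀.
E = |Q_enc|/(4πε₀r²) = (8.519×10^-6)/(4π·8.85×10^-12·(0.193)²) = 2.06e6 N/C.

2.06e6 N/C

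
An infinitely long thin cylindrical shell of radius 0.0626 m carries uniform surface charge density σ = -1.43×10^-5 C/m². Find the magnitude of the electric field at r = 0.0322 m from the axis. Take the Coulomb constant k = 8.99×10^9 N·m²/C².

By cylindrical symmetry E is radial; use a coaxial Gaussian cylinder of radius 0.0322 m and length L (r < 0.0626 m, inside the shell).
All the surface charge lies outside this cylinder: Q_enc = 0, hence E = 0.

E = 0 (no enclosed charge)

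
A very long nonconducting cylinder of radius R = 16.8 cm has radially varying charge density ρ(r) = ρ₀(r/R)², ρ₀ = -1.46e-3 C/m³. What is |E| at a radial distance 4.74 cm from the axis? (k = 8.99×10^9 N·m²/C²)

|E| = 1.56×10^5 N/C

Coaxial Gaussian cylinder, radius r = 4.74 cm, length L (r < R).
λ_enc = ∫₀^r ρ(r')·2πr' dr' = (2πρ₀/R²)·r^4/4 = -4.102e-7 C/m.
Applying ∮E·dA = Q_enc/ε₀ with the end caps contributing no flux:
E = 2k|λ_enc|/r = 2(8.99×10^9)(4.102×10^-7)/(0.0474) = 1.56e5 N/C.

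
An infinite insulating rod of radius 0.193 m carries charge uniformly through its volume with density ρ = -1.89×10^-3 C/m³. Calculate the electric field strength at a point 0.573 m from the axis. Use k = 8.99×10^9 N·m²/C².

By cylindrical symmetry E is radial; use a coaxial Gaussian cylinder of radius 0.573 m and length L (r > 0.193 m, full cross-section enclosed).
λ_enc = ρ·πR² = (-1.89×10^-3)π(0.193)² = -2.212×10^-4 C/m.
Gauss's law: E·2πrL = λ_enc L/ε₀.
E = 2k|λ_enc|/r = 2(8.99×10^9)(2.212×10^-4)/(0.573) = 6.94×10^6 N/C.

|E| = 6.94×10^6 V/m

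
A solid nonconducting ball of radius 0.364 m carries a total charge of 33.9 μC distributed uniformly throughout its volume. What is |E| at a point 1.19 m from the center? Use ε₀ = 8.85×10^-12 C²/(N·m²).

By spherical symmetry E is radial; choose a Gaussian sphere of radius r = 1.19 m (r > R, so the entire charge is enclosed).
Q_enc = 33.9 μC = 3.39×10^-5 C.
Since E is radial and uniform over the Gaussian sphere, Φ = E·4πr² = Q_enc/ε₀.
E = |Q_enc|/(4πε₀r²) = (3.39×10^-5)/(4π·8.85×10^-12·(1.19)²) = 2.15×10^5 N/C.

E = 2.15×10^5 V/m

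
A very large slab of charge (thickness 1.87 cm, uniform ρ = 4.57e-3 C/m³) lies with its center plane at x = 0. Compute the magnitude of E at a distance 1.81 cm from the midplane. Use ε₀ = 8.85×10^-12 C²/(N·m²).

|E| ≈ 4.83×10^6 N/C

The point |x| = 1.81 cm lies outside the slab (half-thickness 0.00935 m). A symmetric pillbox spanning the full slab encloses Q_enc = ρ·d·A.
Flux = 2EA ⇒ E = |ρ|d/(2ε₀), independent of distance outside.
E = (4.57×10^-3)(0.0187)/(2·8.85×10^-12) = 4.83×10^6 N/C.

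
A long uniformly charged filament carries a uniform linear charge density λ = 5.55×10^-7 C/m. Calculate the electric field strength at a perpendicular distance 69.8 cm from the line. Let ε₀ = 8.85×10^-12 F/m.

|E| = 1.43×10^4 V/m

Take a coaxial cylindrical Gaussian surface of radius r = 69.8 cm and length L.
Q_enc = λL, so λ_enc = 5.55×10^-7 C/m.
By Gauss's law (flux through the curved wall only), E·2πrL = λ_enc L/ε₀.
E = |λ_enc|/(2πε₀r) = (5.55×10^-7)/(2π·8.85×10^-12·0.698) = 1.43e4 N/C.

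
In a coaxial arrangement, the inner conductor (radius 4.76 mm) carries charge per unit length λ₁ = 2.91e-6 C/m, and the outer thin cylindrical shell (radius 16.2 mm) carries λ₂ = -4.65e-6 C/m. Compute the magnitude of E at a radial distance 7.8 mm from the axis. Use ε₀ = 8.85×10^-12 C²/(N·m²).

6.71×10^6 N/C

Take a coaxial cylindrical Gaussian surface of radius r = 7.8 mm and length L (between the conductors, 4.76 mm < r < 16.2 mm).
The shell at 16.2 mm lies outside the Gaussian surface, so λ_enc = λ₁ = 2.91×10^-6 C/m.
Since E is radial and uniform over the curved surface, Φ = E·2πrL = Q_enc/ε₀ = λ_enc L/ε₀.
E = |λ_enc|/(2πε₀r) = (2.91×10^-6)/(2π·8.85×10^-12·0.0078) = 6.71×10^6 N/C.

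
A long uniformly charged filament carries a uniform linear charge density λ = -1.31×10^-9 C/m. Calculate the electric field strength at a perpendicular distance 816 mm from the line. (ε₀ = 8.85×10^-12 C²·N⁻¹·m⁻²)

E ≈ 28.9 V/m

By cylindrical symmetry E is radial; use a coaxial Gaussian cylinder of radius 816 mm and length L.
Q_enc = λL, so λ_enc = -1.31e-9 C/m.
Since E is radial and uniform over the curved surface, Φ = E·2πrL = Q_enc/ε₀ = λ_enc L/ε₀.
E = |λ_enc|/(2πε₀r) = (1.31×10^-9)/(2π·8.85×10^-12·0.816) = 28.9 N/C.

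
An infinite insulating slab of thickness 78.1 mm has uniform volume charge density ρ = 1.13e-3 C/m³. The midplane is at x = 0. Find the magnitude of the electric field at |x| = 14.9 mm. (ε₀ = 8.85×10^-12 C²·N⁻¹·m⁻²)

|E| ≈ 1.90×10^6 N/C

By symmetry E is perpendicular to the slab. A Gaussian pillbox from −14.9 mm to +14.9 mm (face area A) lies entirely within the slab.
Q_enc = ρ·(2x)·A and flux = 2EA, so 2EA = 2ρxA/ε₀ ⇒ E = |ρ|x/ε₀.
E = (1.13×10^-3)(0.0149)/(8.85×10^-12) = 1.90e6 N/C.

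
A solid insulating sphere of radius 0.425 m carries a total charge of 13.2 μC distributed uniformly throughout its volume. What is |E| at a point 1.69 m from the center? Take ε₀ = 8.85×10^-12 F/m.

Take a concentric spherical Gaussian surface of radius r = 1.69 m (r > R, so the entire charge is enclosed).
Q_enc = 13.2 μC = 1.32e-5 C.
By Gauss's law, ∮E·dA = E·4πr² = Q_enc/ε₀.
E = |Q_enc|/(4πε₀r²) = (1.32e-5)/(4π·8.85×10^-12·(1.69)²) = 4.16×10^4 N/C.

E = 4.16×10^4 V/m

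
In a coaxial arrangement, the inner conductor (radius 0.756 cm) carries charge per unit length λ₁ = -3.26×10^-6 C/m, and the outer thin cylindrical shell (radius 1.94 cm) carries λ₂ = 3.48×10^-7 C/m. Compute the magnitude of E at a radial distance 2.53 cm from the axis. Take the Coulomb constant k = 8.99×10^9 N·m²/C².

Coaxial Gaussian cylinder, radius r = 2.53 cm, length L (r > 1.94 cm, enclosing both).
λ_enc = λ₁ + λ₂ = (-3.26e-6) + (3.48e-7) = -2.912×10^-6 C/m.
Gauss's law: E·2πrL = λ_enc L/ε₀.
E = 2k|λ_enc|/r = 2(8.99×10^9)(2.912×10^-6)/(0.0253) = 2.07×10^6 N/C.

|E| = 2.07×10^6 N/C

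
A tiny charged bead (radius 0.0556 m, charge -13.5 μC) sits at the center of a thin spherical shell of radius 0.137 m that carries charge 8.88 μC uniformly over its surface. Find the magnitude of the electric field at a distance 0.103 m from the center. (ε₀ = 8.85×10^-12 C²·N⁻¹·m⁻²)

Symmetry ⇒ E = E(r) r̂. Gaussian sphere of radius r = 0.103 m (between the bodies, 0.0556 m < r < 0.137 m).
Only the inner charge is enclosed; the outer shell contributes nothing inside itself. Q_enc = -13.5 μC = -1.35e-5 C.
Since E is radial and uniform over the Gaussian sphere, Φ = E·4πr² = Q_enc/ε₀.
E = |Q_enc|/(4πε₀r²) = (1.35×10^-5)/(4π·8.85×10^-12·(0.103)²) = 1.14e7 N/C.

E ≈ 1.14e7 N/C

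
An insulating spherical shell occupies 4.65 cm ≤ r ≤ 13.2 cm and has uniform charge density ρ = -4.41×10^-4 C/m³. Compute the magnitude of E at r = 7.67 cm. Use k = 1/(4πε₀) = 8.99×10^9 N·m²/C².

Use a concentric Gaussian sphere at r = 7.67 cm (within the shell material, 4.65 cm < r < 13.2 cm).
Only the shell between 4.65 cm and r is enclosed: Q_enc = ρ·(4π/3)(r³ − a³) = (-4.41e-4)·(4π/3)·((0.0767)³ − (0.0465)³) = -6.478×10^-7 C.
By Gauss's law, ∮E·dA = E·4πr² = Q_enc/ε₀.
E = k|Q_enc|/r² = (8.99×10^9)(6.478×10^-7)/(0.0767)² = 9.90×10^5 N/C.

|E| ≈ 9.90×10^5 N/C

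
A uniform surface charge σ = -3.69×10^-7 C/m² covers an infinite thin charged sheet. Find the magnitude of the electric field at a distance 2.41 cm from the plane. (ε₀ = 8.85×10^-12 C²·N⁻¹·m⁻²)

Choose a cylindrical pillbox piercing the sheet, end faces (area A) parallel to it.
Only the two end caps contribute flux: Φ = 2EA. With Q_enc = σA, Gauss's law gives E = |σ|/(2ε₀).
E = |σ|/(2ε₀) = (3.69×10^-7)/(2·8.85×10^-12) = 2.08×10^4 N/C.

|E| ≈ 2.08e4 N/C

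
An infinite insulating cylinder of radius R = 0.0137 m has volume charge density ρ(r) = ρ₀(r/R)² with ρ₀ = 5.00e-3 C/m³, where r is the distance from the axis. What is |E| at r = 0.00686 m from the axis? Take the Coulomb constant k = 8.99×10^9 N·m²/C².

Take a coaxial cylindrical Gaussian surface of radius r = 0.00686 m and length L (r < R).
λ_enc = ∫₀^r ρ(r')·2πr' dr' = (2πρ₀/R²)·r^4/4 = 9.267×10^-8 C/m.
By Gauss's law (flux through the curved wall only), E·2πrL = λ_enc L/ε₀.
E = 2k|λ_enc|/r = 2(8.99×10^9)(9.267e-8)/(0.00686) = 2.43e5 N/C.

E ≈ 2.43×10^5 V/m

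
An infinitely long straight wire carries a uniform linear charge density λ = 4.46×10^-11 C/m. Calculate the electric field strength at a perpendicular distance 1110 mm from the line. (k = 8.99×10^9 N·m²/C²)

By cylindrical symmetry E is radial; use a coaxial Gaussian cylinder of radius 1110 mm and length L.
Q_enc = λL, so λ_enc = 4.46×10^-11 C/m.
Gauss's law: E·2πrL = λ_enc L/ε₀.
E = 2k|λ_enc|/r = 2(8.99×10^9)(4.46×10^-11)/(1.11) = 0.722 N/C.

E ≈ 0.722 N/C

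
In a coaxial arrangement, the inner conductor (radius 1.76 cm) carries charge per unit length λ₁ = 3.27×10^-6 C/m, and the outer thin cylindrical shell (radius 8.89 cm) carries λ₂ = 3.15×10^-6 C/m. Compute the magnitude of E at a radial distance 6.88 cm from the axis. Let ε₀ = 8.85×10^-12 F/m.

|E| = 8.55e5 N/C

Choose a coaxial cylinder of radius r = 6.88 cm (arbitrary length L) as the Gaussian surface (between the conductors, 1.76 cm < r < 8.89 cm).
The shell at 8.89 cm lies outside the Gaussian surface, so λ_enc = λ₁ = 3.27e-6 C/m.
Gauss's law: E·2πrL = λ_enc L/ε₀.
E = |λ_enc|/(2πε₀r) = (3.27×10^-6)/(2π·8.85×10^-12·0.0688) = 8.55×10^5 N/C.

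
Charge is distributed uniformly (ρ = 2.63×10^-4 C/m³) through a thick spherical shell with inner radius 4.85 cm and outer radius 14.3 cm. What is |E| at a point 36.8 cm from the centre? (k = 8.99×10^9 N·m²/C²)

2.06e5 N/C

By spherical symmetry E is radial; choose a Gaussian sphere of radius r = 36.8 cm (r > 14.3 cm, enclosing the whole shell).
Q_enc = ρ·(4π/3)(b³ − a³) = (2.63×10^-4)·(4π/3)·((0.143)³ − (0.0485)³) = 3.096e-6 C.
By Gauss's law, ∮E·dA = E·4πr² = Q_enc/ε₀.
E = k|Q_enc|/r² = (8.99×10^9)(3.096×10^-6)/(0.368)² = 2.06×10^5 N/C.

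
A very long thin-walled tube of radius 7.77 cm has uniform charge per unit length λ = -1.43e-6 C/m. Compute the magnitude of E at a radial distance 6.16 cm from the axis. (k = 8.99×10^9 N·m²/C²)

Choose a coaxial cylinder of radius r = 6.16 cm (arbitrary length L) as the Gaussian surface (r < 7.77 cm, inside the shell).
All the surface charge lies outside this cylinder: Q_enc = 0, hence E = 0.

E = 0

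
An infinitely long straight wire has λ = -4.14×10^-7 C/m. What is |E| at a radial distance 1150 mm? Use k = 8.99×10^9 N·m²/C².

|E| ≈ 6.47×10^3 N/C

Coaxial Gaussian cylinder, radius r = 1150 mm, length L.
Q_enc = λL, so λ_enc = -4.14×10^-7 C/m.
Applying ∮E·dA = Q_enc/ε₀ with the end caps contributing no flux:
E = 2k|λ_enc|/r = 2(8.99×10^9)(4.14e-7)/(1.15) = 6.47×10^3 N/C.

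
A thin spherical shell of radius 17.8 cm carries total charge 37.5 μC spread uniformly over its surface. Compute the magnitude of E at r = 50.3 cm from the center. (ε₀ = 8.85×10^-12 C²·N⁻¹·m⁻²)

|E| ≈ 1.33×10^6 N/C

By spherical symmetry E is radial; choose a Gaussian sphere of radius r = 50.3 cm (r > 17.8 cm).
The entire shell is enclosed: Q_enc = 3.75e-5 C.
Since E is radial and uniform over the Gaussian sphere, Φ = E·4πr² = Q_enc/ε₀.
E = |Q_enc|/(4πε₀r²) = (3.75×10^-5)/(4π·8.85×10^-12·(0.503)²) = 1.33×10^6 N/C.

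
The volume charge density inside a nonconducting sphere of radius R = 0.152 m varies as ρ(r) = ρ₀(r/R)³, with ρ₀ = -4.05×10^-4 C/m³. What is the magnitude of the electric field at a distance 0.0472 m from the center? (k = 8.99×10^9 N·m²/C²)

Symmetry ⇒ E = E(r) r̂. Gaussian sphere of radius r = 0.0472 m (r < R).
Integrate the density: Q_enc = 4π ∫₀^r ρ₀(r'/R)^3 r'² dr' = 4πρ₀ r^6/(6·R³) = -2.671e-9 C.
Since E is radial and uniform over the Gaussian sphere, Φ = E·4πr² = Q_enc/ε₀.
E = k|Q_enc|/r² = (8.99×10^9)(2.671e-9)/(0.0472)² = 1.08×10^4 N/C.

|E| ≈ 1.08×10^4 N/C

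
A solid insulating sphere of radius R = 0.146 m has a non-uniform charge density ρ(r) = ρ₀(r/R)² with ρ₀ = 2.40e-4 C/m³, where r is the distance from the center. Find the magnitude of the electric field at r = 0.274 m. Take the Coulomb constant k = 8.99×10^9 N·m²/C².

Symmetry ⇒ E = E(r) r̂. Gaussian sphere of radius r = 0.274 m (r > R, all charge enclosed).
Q_enc = 4π ∫₀^R ρ₀(r'/R)^2 r'² dr' = 4πρ₀R³/5 = 1.877×10^-6 C.
Gauss's law: E·4πr² = Q_enc/ε₀.
E = k|Q_enc|/r² = (8.99×10^9)(1.877e-6)/(0.274)² = 2.25e5 N/C.

|E| ≈ 2.25×10^5 V/m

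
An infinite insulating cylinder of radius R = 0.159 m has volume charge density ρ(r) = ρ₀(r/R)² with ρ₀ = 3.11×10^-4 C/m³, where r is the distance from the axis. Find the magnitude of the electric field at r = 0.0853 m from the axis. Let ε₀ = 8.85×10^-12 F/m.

By cylindrical symmetry E is radial; use a coaxial Gaussian cylinder of radius 0.0853 m and length L (r < R).
λ_enc = ∫₀^r ρ(r')·2πr' dr' = (2πρ₀/R²)·r^4/4 = 1.023×10^-6 C/m.
Since E is radial and uniform over the curved surface, Φ = E·2πrL = Q_enc/ε₀ = λ_enc L/ε₀.
E = |λ_enc|/(2πε₀r) = (1.023×10^-6)/(2π·8.85×10^-12·0.0853) = 2.16×10^5 N/C.

E ≈ 2.16e5 V/m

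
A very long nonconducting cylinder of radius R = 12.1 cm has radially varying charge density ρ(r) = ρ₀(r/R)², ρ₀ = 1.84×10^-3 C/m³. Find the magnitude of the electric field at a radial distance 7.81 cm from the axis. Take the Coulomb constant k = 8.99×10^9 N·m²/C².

Choose a coaxial cylinder of radius r = 7.81 cm (arbitrary length L) as the Gaussian surface (r < R).
Integrating ρ over the cross-section to radius r: λ_enc = (2πρ₀/R²) ∫₀^r r'^3 dr' = 2πρ₀ r^4/(4·R²) = 7.345e-6 C/m.
By Gauss's law (flux through the curved wall only), E·2πrL = λ_enc L/ε₀.
E = 2k|λ_enc|/r = 2(8.99×10^9)(7.345×10^-6)/(0.0781) = 1.69×10^6 N/C.

E = 1.69×10^6 N/C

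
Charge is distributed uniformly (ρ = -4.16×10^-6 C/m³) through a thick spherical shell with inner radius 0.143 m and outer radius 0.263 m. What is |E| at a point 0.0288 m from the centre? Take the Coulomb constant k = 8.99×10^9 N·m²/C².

E = 0

By spherical symmetry E is radial; choose a Gaussian sphere of radius r = 0.0288 m (r < 0.143 m, inside the empty cavity).
Q_enc = 0 (all charge lies at larger r); Gauss's law gives E = 0.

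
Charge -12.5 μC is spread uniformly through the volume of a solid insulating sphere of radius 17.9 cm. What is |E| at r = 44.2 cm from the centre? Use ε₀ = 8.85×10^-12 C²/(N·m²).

Take a concentric spherical Gaussian surface of radius r = 44.2 cm (r > R, so the entire charge is enclosed).
Q_enc = -12.5 μC = -1.25×10^-5 C.
Since E is radial and uniform over the Gaussian sphere, Φ = E·4πr² = Q_enc/ε₀.
E = |Q_enc|/(4πε₀r²) = (1.25×10^-5)/(4π·8.85×10^-12·(0.442)²) = 5.75×10^5 N/C.

E ≈ 5.75×10^5 N/C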